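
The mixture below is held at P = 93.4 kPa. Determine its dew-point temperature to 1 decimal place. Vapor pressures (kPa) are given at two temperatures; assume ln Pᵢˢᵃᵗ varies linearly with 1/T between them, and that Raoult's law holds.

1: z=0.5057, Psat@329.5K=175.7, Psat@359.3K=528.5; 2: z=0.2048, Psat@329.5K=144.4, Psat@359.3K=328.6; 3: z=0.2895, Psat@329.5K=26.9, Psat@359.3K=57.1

T = 341.2 K

Dew-point temperature: Σzᵢ·P/Pᵢˢᵃᵗ(T) = 1. Interpolate ln Pᵢˢᵃᵗ = aᵢ + bᵢ/T.
  T = 329.5 K: ΣzᵢP/Pᵢˢᵃᵗ = 1.4065
  T = 359.3 K: ΣzᵢP/Pᵢˢᵃᵗ = 0.6211
  T = 344.4 K: ΣzᵢP/Pᵢˢᵃᵗ = 0.9164
  T = 336.9 K: ΣzᵢP/Pᵢˢᵃᵗ = 1.1309
  T = 340.6 K: ΣzᵢP/Pᵢˢᵃᵗ = 1.0181
  T = 342.5 K: ΣzᵢP/Pᵢˢᵃᵗ = 0.9656
  T = 341.6 K: ΣzᵢP/Pᵢˢᵃᵗ = 0.9900
Interpolating between 340.6 K and 341.6 K gives T ≈ 341.2 K.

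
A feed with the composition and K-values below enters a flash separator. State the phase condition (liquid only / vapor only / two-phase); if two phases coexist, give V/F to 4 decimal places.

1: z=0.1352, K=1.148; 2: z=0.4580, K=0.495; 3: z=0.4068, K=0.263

liquid only

ΣzᵢKᵢ = 0.4889; Σzᵢ/Kᵢ = 2.5898.
Since ΣzᵢKᵢ < 1 the mixture is below its bubble point — single liquid phase.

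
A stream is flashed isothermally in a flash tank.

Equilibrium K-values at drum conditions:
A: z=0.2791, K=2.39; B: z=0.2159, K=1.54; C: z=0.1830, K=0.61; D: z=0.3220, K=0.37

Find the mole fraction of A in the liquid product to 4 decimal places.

x_A = 0.1826

Material balance + equilibrium reduce to Σ zᵢ(Kᵢ−1)/(1+β(Kᵢ−1)) = 0.
Feasibility: ΣzᵢKᵢ = 1.2303, Σzᵢ/Kᵢ = 1.4272 — both > 1, two phases present.
Iterate (Newton) starting at β = 0.6:
  β = 0.6000: g = -0.11973, g' = -0.5740 → β = 0.3914
  β = 0.3914: g = -0.00599, g' = -0.5330 → β = 0.3802
Converged at β = 0.3802.
Compositions from xᵢ = zᵢ/(1+β(Kᵢ−1)), yᵢ = Kᵢxᵢ:
  A: x = 0.1826, y = 0.4364
  B: x = 0.1791, y = 0.2759
  C: x = 0.2149, y = 0.1311
  D: x = 0.4234, y = 0.1567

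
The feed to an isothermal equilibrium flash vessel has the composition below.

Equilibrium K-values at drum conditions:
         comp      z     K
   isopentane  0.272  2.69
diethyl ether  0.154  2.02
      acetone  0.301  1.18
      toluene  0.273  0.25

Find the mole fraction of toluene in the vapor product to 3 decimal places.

Newton–Raphson from ψ = 0.5:
  ψ = 0.500: g = 0.0753, g' = -0.700 → ψ = 0.608
  ψ = 0.608: g = -0.0035, g' = -0.776 → ψ = 0.603
Converged at ψ = 0.603.
Compositions from xᵢ = zᵢ/(1+ψ(Kᵢ−1)), yᵢ = Kᵢxᵢ:
  isopentane: x = 0.135, y = 0.362
  diethyl ether: x = 0.095, y = 0.193
  acetone: x = 0.272, y = 0.320
  toluene: x = 0.498, y = 0.125

y_toluene = 0.125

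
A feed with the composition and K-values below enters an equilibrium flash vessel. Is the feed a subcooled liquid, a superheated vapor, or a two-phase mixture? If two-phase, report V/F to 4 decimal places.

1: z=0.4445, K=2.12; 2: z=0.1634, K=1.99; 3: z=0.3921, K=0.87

ΣzᵢKᵢ = 1.6086; Σzᵢ/Kᵢ = 0.7425.
Since Σzᵢ/Kᵢ < 1 the mixture is above its dew point — single vapor phase.

superheated vapor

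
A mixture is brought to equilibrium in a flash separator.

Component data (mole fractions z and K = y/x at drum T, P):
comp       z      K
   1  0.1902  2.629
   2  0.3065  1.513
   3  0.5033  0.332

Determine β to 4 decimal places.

β = 0.1821

Newton–Raphson from β = 0.39:
  β = 0.3900: g = -0.13416, g' = -0.6554 → β = 0.1853
  β = 0.1853: g = -0.00212, g' = -0.6576 → β = 0.1821
Converged at β = 0.1821.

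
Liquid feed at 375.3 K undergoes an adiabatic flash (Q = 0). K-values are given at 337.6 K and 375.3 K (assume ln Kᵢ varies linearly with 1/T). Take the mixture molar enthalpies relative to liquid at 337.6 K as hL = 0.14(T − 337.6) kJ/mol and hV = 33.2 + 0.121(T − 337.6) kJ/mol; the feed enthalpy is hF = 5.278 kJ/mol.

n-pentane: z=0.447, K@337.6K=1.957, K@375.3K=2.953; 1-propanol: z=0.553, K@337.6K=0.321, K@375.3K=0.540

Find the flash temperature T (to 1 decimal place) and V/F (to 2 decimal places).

Adiabatic flash: solve Rachford–Rice at each trial T, then check hF = ψ·hV(T) + (1−ψ)·hL(T).
  T = 337.6 K: K = (1.957, 0.321), RR gives ψ = 0.080, H_out = 2.672 kJ/mol
  T = 375.3 K: K = (2.953, 0.540), RR gives ψ = 0.689, H_out = 27.646 kJ/mol
  T = 356.5 K: K = (2.432, 0.422), RR gives ψ = 0.388, H_out = 15.375 kJ/mol
  T = 347.1 K: K = (2.189, 0.370), RR gives ψ = 0.244, H_out = 9.398 kJ/mol
  T = 342.4 K: K = (2.073, 0.345), RR gives ψ = 0.167, H_out = 6.203 kJ/mol
  T = 340.0 K: K = (2.014, 0.333), RR gives ψ = 0.125, H_out = 4.479 kJ/mol
Linear interpolation between T = 340.0 (H_out = 4.479) and T = 342.4 (H_out = 6.203) on hF = 5.278 gives T ≈ 341.1 K, at which ψ = 0.14.

T = 341.1 K, V/F = 0.14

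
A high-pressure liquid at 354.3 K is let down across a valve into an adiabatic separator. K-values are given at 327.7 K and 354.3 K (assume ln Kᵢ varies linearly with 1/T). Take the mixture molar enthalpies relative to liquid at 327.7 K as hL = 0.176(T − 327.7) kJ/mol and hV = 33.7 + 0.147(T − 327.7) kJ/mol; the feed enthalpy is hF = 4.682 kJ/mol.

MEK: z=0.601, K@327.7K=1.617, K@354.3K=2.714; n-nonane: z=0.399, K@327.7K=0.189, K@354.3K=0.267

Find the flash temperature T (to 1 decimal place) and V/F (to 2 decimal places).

Adiabatic flash: solve Rachford–Rice at each trial T, then check hF = ψ·hV(T) + (1−ψ)·hL(T).
  T = 327.7 K: K = (1.617, 0.189), RR gives ψ = 0.094, H_out = 3.181 kJ/mol
  T = 354.3 K: K = (2.714, 0.267), RR gives ψ = 0.587, H_out = 24.015 kJ/mol
  T = 341.0 K: K = (2.116, 0.226), RR gives ψ = 0.419, H_out = 16.305 kJ/mol
  T = 334.4 K: K = (1.857, 0.207), RR gives ψ = 0.292, H_out = 10.975 kJ/mol
  T = 331.0 K: K = (1.732, 0.198), RR gives ψ = 0.204, H_out = 7.445 kJ/mol
  T = 329.4 K: K = (1.676, 0.194), RR gives ψ = 0.155, H_out = 5.503 kJ/mol
Linear interpolation between T = 327.7 (H_out = 3.181) and T = 329.4 (H_out = 5.503) on hF = 4.682 gives T ≈ 328.8 K, at which ψ = 0.13.

T = 328.8 K, V/F = 0.13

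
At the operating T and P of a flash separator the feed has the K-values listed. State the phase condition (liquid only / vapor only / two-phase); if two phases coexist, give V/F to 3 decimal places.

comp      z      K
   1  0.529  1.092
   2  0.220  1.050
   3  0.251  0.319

ΣzᵢKᵢ = 0.889; Σzᵢ/Kᵢ = 1.481.
Since ΣzᵢKᵢ < 1 the mixture is below its bubble point — single liquid phase.

liquid only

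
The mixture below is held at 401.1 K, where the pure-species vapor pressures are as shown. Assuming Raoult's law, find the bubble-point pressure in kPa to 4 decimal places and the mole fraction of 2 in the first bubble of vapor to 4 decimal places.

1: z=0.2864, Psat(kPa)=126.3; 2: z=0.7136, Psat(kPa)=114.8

Pbub = 118.0936 kPa, y_2 = 0.6937

At the bubble point ψ → 0, so ΣzᵢKᵢ = 1 with Kᵢ = Pᵢˢᵃᵗ/P ⇒ P = ΣzᵢPᵢˢᵃᵗ.
P = 0.2864·126.3 + 0.7136·114.8 = 118.0936 kPa
yᵢ = zᵢPᵢˢᵃᵗ/P ⇒ y_2 = 0.7136·114.8/118.0936 = 0.6937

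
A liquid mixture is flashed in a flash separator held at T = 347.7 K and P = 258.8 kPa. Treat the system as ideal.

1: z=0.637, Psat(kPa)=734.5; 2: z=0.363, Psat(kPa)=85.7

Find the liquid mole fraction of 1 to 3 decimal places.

x_1 = 0.267

Raoult's law: Kᵢ = Pᵢˢᵃᵗ/P = Pᵢˢᵃᵗ/258.8.
  K_1 = 734.5/258.8 = 2.83810, K_2 = 85.7/258.8 = 0.33114
Rachford–Rice: g(V/F) = Σ zᵢ(Kᵢ−1)/(1+V/F(Kᵢ−1)) = 0.
Feasibility: ΣzᵢKᵢ = 1.928, Σzᵢ/Kᵢ = 1.321 — both > 1, two phases present.
Iterate (Newton) starting at V/F = 0.5:
  V/F = 0.500: g = 0.2453, g' = -0.951 → V/F = 0.758
  V/F = 0.758: g = -0.0032, g' = -1.044 → V/F = 0.755
Converged at V/F = 0.755.
Compositions from xᵢ = zᵢ/(1+V/F(Kᵢ−1)), yᵢ = Kᵢxᵢ:
  1: x = 0.267, y = 0.757
  2: x = 0.733, y = 0.243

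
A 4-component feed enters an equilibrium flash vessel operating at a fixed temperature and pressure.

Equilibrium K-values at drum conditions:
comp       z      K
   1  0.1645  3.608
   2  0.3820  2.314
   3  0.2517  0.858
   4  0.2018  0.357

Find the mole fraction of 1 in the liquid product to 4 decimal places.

Material balance + equilibrium reduce to Σ zᵢ(Kᵢ−1)/(1+ψ(Kᵢ−1)) = 0.
Feasibility: ΣzᵢKᵢ = 1.7655, Σzᵢ/Kᵢ = 1.0693 — both > 1, two phases present.
Newton iteration, ψ⁰ = 0.5:
  ψ = 0.5000: g = 0.25942, g' = -0.6381 → ψ = 0.9065
  ψ = 0.9065: g = 0.00448, g' = -0.7225 → ψ = 0.9127
Converged at ψ = 0.9127.
Compositions from xᵢ = zᵢ/(1+ψ(Kᵢ−1)), yᵢ = Kᵢxᵢ:
  1: x = 0.0487, y = 0.1756
  2: x = 0.1737, y = 0.4019
  3: x = 0.2892, y = 0.2481
  4: x = 0.4885, y = 0.1744

x_1 = 0.0487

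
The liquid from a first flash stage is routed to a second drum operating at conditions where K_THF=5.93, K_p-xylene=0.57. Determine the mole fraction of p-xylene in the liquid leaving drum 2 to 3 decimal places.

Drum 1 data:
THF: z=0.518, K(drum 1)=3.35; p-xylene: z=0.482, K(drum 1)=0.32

x_p-xylene (drum 2) = 0.920

Drum 1:
Rachford–Rice: g(ψ₁) = Σ zᵢ(Kᵢ−1)/(1+ψ₁(Kᵢ−1)) = 0.
g(0) = ΣzᵢKᵢ − 1 = 0.890 and g(1) = 1 − Σzᵢ/Kᵢ = -0.661, so a root lies in (0, 1).
Binary case is linear: z₁(K₁−1)(1+ψ₁(K₂−1)) + z₂(K₂−1)(1+ψ₁(K₁−1)) = 0
⇒ ψ₁ = [z₁(K₁−1)+z₂(K₂−1)] / [−(K₁−1)(K₂−1)] = 0.8895/1.5980 = 0.557
Drum-1 compositions:
  THF: x = 0.224, y = 0.752
  p-xylene: x = 0.776, y = 0.248
Drum-2 feed = drum-1 liquid: z₂ = (0.2244, 0.7756).
Drum 2:
Binary case is linear: z₁(K₁−1)(1+ψ₂(K₂−1)) + z₂(K₂−1)(1+ψ₂(K₁−1)) = 0
⇒ ψ₂ = [z₁(K₁−1)+z₂(K₂−1)] / [−(K₁−1)(K₂−1)] = 0.7729/2.1199 = 0.365
  THF: x = 0.080, y = 0.476
  p-xylene: x = 0.920, y = 0.524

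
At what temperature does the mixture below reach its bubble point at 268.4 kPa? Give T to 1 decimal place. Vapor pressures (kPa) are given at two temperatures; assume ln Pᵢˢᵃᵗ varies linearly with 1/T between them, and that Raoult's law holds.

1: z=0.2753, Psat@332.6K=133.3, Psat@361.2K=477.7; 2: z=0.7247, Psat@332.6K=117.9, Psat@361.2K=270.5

Bubble-point temperature: ΣzᵢPᵢˢᵃᵗ(T) = P. Interpolate ln Pᵢˢᵃᵗ = aᵢ + bᵢ/T.
  T = 332.6 K: ΣzᵢPᵢˢᵃᵗ = 122.14 kPa
  T = 361.2 K: ΣzᵢPᵢˢᵃᵗ = 327.54 kPa
  T = 346.9 K: ΣzᵢPᵢˢᵃᵗ = 202.98 kPa
  T = 354.0 K: ΣzᵢPᵢˢᵃᵗ = 258.31 kPa
  T = 357.6 K: ΣzᵢPᵢˢᵃᵗ = 291.13 kPa
  T = 355.8 K: ΣzᵢPᵢˢᵃᵗ = 274.29 kPa
Interpolating between 354.0 K and 355.8 K gives T ≈ 355.1 K.

T = 355.1 K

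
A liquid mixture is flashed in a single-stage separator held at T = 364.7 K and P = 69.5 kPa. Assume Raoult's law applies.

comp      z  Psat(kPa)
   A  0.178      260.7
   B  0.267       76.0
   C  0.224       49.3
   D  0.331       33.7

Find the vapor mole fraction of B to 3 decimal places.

y_B = 0.283

Raoult's law: Kᵢ = Pᵢˢᵃᵗ/P = Pᵢˢᵃᵗ/69.5.
  K_A = 260.7/69.5 = 3.75108, K_B = 76.0/69.5 = 1.09353, K_C = 49.3/69.5 = 0.70935, K_D = 33.7/69.5 = 0.48489
Rachford–Rice: g(V/F) = Σ zᵢ(Kᵢ−1)/(1+V/F(Kᵢ−1)) = 0.
g(0) = ΣzᵢKᵢ − 1 = 0.279 and g(1) = 1 − Σzᵢ/Kᵢ = -0.290, so a root lies in (0, 1).
Newton iteration, V/F⁰ = 0.5:
  V/F = 0.500: g = -0.0758, g' = -0.426 → V/F = 0.322
  V/F = 0.322: g = 0.0077, g' = -0.530 → V/F = 0.336
  V/F = 0.336: g = 0.0001, g' = -0.517 → V/F = 0.337
Converged at V/F = 0.337.
Compositions from xᵢ = zᵢ/(1+V/F(Kᵢ−1)), yᵢ = Kᵢxᵢ:
  A: x = 0.092, y = 0.347
  B: x = 0.259, y = 0.283
  C: x = 0.248, y = 0.176
  D: x = 0.400, y = 0.194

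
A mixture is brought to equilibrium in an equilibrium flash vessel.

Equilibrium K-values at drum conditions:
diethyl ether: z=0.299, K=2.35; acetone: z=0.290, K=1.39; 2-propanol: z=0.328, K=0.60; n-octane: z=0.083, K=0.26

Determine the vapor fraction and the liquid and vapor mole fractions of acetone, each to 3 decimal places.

Newton iteration, ψ⁰ = 0.3:
  ψ = 0.300: g = 0.1605, g' = -0.454 → ψ = 0.653
  ψ = 0.653: g = 0.0081, g' = -0.448 → ψ = 0.671
Converged at ψ = 0.671.
Compositions from xᵢ = zᵢ/(1+ψ(Kᵢ−1)), yᵢ = Kᵢxᵢ:
  diethyl ether: x = 0.157, y = 0.369
  acetone: x = 0.230, y = 0.319
  2-propanol: x = 0.448, y = 0.269
  n-octane: x = 0.165, y = 0.043

ψ = 0.671, x_acetone = 0.230, y_acetone = 0.319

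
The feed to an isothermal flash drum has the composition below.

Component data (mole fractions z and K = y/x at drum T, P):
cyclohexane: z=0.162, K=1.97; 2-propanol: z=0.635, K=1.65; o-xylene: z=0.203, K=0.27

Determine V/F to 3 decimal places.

Rachford–Rice: g(V/F) = Σ zᵢ(Kᵢ−1)/(1+V/F(Kᵢ−1)) = 0.
Feasibility: ΣzᵢKᵢ = 1.422, Σzᵢ/Kᵢ = 1.219 — both > 1, two phases present.
Iterate (Newton) starting at V/F = 0.61:
  V/F = 0.610: g = 0.1271, g' = -0.549 → V/F = 0.841
  V/F = 0.841: g = -0.0308, g' = -0.885 → V/F = 0.807
  V/F = 0.807: g = -0.0015, g' = -0.803 → V/F = 0.805
Converged at V/F = 0.805.

V/F = 0.805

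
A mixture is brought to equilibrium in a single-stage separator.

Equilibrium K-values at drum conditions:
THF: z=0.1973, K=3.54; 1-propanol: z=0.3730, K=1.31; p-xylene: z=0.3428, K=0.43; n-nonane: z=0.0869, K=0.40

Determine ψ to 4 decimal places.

ψ = 0.4519

Rachford–Rice: g(ψ) = Σ zᵢ(Kᵢ−1)/(1+ψ(Kᵢ−1)) = 0.
Feasibility: ΣzᵢKᵢ = 1.3692, Σzᵢ/Kᵢ = 1.3549 — both > 1, two phases present.
Iterate (Newton) starting at ψ = 0.56:
  ψ = 0.5600: g = -0.06013, g' = -0.5542 → ψ = 0.4515
  ψ = 0.4515: g = 0.00025, g' = -0.5646 → ψ = 0.4519
Converged at ψ = 0.4519.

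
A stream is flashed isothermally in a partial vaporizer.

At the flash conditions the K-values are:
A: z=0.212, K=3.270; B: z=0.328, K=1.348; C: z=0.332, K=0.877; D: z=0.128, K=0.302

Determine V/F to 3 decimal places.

Rachford–Rice: g(V/F) = Σ zᵢ(Kᵢ−1)/(1+V/F(Kᵢ−1)) = 0.
Check two-phase: ΣzᵢKᵢ = 1.465 > 1 and Σzᵢ/Kᵢ = 1.111 > 1, so g(0) = 0.465 > 0 and g(1) = -0.111 < 0.
Newton iteration, V/F⁰ = 0.63:
  V/F = 0.630: g = 0.0879, g' = -0.416 → V/F = 0.841
  V/F = 0.841: g = -0.0083, g' = -0.525 → V/F = 0.825
Converged at V/F = 0.825.

V/F = 0.825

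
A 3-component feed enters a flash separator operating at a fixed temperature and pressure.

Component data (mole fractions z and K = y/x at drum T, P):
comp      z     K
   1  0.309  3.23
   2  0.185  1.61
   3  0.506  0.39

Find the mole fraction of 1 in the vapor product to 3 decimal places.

y_1 = 0.493

Newton–Raphson from β = 0.5:
  β = 0.500: g = -0.0318, g' = -0.774 → β = 0.459
Converged at β = 0.459.
Compositions from xᵢ = zᵢ/(1+β(Kᵢ−1)), yᵢ = Kᵢxᵢ:
  1: x = 0.153, y = 0.493
  2: x = 0.145, y = 0.233
  3: x = 0.703, y = 0.274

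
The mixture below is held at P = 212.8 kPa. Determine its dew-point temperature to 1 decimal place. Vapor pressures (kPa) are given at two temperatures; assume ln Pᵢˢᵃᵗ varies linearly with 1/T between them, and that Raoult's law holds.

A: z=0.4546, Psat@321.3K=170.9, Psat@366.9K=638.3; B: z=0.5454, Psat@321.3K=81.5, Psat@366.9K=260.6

T = 345.8 K

Dew-point temperature: Σzᵢ·P/Pᵢˢᵃᵗ(T) = 1. Interpolate ln Pᵢˢᵃᵗ = aᵢ + bᵢ/T.
  T = 321.3 K: ΣzᵢP/Pᵢˢᵃᵗ = 1.9901
  T = 366.9 K: ΣzᵢP/Pᵢˢᵃᵗ = 0.5969
  T = 344.1 K: ΣzᵢP/Pᵢˢᵃᵗ = 1.0467
  T = 355.5 K: ΣzᵢP/Pᵢˢᵃᵗ = 0.7832
  T = 349.8 K: ΣzᵢP/Pᵢˢᵃᵗ = 0.9033
  T = 347.0 K: ΣzᵢP/Pᵢˢᵃᵗ = 0.9705
  T = 345.6 K: ΣzᵢP/Pᵢˢᵃᵗ = 1.0064
Interpolating between 345.6 K and 347.0 K gives T ≈ 345.8 K.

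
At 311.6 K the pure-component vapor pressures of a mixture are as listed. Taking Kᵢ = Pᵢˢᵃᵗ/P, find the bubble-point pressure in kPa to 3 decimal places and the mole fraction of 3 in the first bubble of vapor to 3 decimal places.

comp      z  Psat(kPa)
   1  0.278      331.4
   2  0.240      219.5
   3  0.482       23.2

At the bubble point ψ → 0, so ΣzᵢKᵢ = 1 with Kᵢ = Pᵢˢᵃᵗ/P ⇒ P = ΣzᵢPᵢˢᵃᵗ.
P = 0.278·331.4 + 0.240·219.5 + 0.482·23.2 = 155.992 kPa
yᵢ = zᵢPᵢˢᵃᵗ/P ⇒ y_3 = 0.482·23.2/155.992 = 0.072

Pbub = 155.992 kPa, y_3 = 0.072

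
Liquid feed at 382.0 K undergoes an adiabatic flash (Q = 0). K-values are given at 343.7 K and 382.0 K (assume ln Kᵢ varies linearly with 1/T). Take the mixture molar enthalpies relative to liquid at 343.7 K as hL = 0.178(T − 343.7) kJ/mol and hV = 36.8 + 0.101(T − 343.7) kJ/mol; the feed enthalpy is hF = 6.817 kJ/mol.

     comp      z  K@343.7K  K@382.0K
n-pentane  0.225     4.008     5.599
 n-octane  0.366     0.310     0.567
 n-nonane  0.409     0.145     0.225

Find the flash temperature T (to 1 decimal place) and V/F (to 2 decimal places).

T = 360.8 K, V/F = 0.11

Adiabatic flash: solve Rachford–Rice at each trial T, then check hF = ψ·hV(T) + (1−ψ)·hL(T).
  T = 343.7 K: K = (4.008, 0.310, 0.145), RR gives ψ = 0.032, H_out = 1.171 kJ/mol
  T = 382.0 K: K = (5.599, 0.567, 0.225), RR gives ψ = 0.194, H_out = 13.400 kJ/mol
  T = 362.9 K: K = (4.781, 0.426, 0.183), RR gives ψ = 0.115, H_out = 7.467 kJ/mol
  T = 353.3 K: K = (4.388, 0.365, 0.163), RR gives ψ = 0.074, H_out = 4.392 kJ/mol
  T = 358.1 K: K = (4.583, 0.395, 0.173), RR gives ψ = 0.095, H_out = 5.943 kJ/mol
  T = 360.5 K: K = (4.682, 0.410, 0.178), RR gives ψ = 0.105, H_out = 6.708 kJ/mol
Linear interpolation between T = 360.5 (H_out = 6.708) and T = 362.9 (H_out = 7.467) on hF = 6.817 gives T ≈ 360.8 K, at which ψ = 0.11.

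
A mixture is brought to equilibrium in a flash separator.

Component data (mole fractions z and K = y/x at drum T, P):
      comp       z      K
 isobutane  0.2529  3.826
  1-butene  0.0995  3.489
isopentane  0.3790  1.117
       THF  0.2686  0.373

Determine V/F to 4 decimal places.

Newton iteration, V/F⁰ = 0.32:
  V/F = 0.3200: g = 0.34522, g' = -0.9180 → V/F = 0.6960
  V/F = 0.6960: g = 0.07369, g' = -0.6489 → V/F = 0.8096
  V/F = 0.8096: g = -0.00203, g' = -0.6945 → V/F = 0.8067
Converged at V/F = 0.8067.

V/F = 0.8067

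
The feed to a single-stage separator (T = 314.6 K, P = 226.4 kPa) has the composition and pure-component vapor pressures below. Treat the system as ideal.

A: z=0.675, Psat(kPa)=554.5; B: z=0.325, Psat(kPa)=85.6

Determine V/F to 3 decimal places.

Raoult's law: Kᵢ = Pᵢˢᵃᵗ/P = Pᵢˢᵃᵗ/226.4.
  K_A = 554.5/226.4 = 2.44920, K_B = 85.6/226.4 = 0.37809
Material balance + equilibrium reduce to Σ zᵢ(Kᵢ−1)/(1+V/F(Kᵢ−1)) = 0.
Feasibility: ΣzᵢKᵢ = 1.776, Σzᵢ/Kᵢ = 1.135 — both > 1, two phases present.
Binary case is linear: z₁(K₁−1)(1+V/F(K₂−1)) + z₂(K₂−1)(1+V/F(K₁−1)) = 0
⇒ V/F = [z₁(K₁−1)+z₂(K₂−1)] / [−(K₁−1)(K₂−1)] = 0.7761/0.9013 = 0.861

V/F = 0.861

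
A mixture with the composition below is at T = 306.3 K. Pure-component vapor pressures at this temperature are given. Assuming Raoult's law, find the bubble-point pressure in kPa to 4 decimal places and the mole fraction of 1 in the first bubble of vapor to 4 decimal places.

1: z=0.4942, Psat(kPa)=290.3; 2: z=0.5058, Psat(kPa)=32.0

At the bubble point ψ → 0, so ΣzᵢKᵢ = 1 with Kᵢ = Pᵢˢᵃᵗ/P ⇒ P = ΣzᵢPᵢˢᵃᵗ.
P = 0.4942·290.3 + 0.5058·32.0 = 159.6519 kPa
yᵢ = zᵢPᵢˢᵃᵗ/P ⇒ y_1 = 0.4942·290.3/159.6519 = 0.8986

Pbub = 159.6519 kPa, y_1 = 0.8986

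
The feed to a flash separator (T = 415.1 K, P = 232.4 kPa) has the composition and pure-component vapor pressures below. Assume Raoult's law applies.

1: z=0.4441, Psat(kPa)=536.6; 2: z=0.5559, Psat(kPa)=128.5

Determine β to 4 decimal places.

β = 0.5687

Raoult's law: Kᵢ = Pᵢˢᵃᵗ/P = Pᵢˢᵃᵗ/232.4.
  K_1 = 536.6/232.4 = 2.308950, K_2 = 128.5/232.4 = 0.552926
Binary case is linear: z₁(K₁−1)(1+β(K₂−1)) + z₂(K₂−1)(1+β(K₁−1)) = 0
⇒ β = [z₁(K₁−1)+z₂(K₂−1)] / [−(K₁−1)(K₂−1)] = 0.33278/0.58520 = 0.5687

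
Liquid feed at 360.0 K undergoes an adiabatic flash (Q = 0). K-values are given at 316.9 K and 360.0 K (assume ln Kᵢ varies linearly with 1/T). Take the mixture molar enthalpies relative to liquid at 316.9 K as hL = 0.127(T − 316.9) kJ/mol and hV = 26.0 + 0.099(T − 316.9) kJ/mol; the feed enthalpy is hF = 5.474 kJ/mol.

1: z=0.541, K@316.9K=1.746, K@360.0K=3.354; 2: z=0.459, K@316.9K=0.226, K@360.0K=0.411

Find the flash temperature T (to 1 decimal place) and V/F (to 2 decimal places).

T = 321.2 K, V/F = 0.19

Adiabatic flash: solve Rachford–Rice at each trial T, then check hF = ψ·hV(T) + (1−ψ)·hL(T).
  T = 316.9 K: K = (1.746, 0.226), RR gives ψ = 0.084, H_out = 2.176 kJ/mol
  T = 360.0 K: K = (3.354, 0.411), RR gives ψ = 0.724, H_out = 23.412 kJ/mol
  T = 338.4 K: K = (2.469, 0.310), RR gives ψ = 0.472, H_out = 14.720 kJ/mol
  T = 327.6 K: K = (2.086, 0.266), RR gives ψ = 0.315, H_out = 9.444 kJ/mol
  T = 322.2 K: K = (1.910, 0.245), RR gives ψ = 0.212, H_out = 6.164 kJ/mol
  T = 319.5 K: K = (1.825, 0.235), RR gives ψ = 0.151, H_out = 4.254 kJ/mol
  T = 320.9 K: K = (1.869, 0.241), RR gives ψ = 0.184, H_out = 5.272 kJ/mol
Linear interpolation between T = 320.9 (H_out = 5.272) and T = 322.2 (H_out = 6.164) on hF = 5.474 gives T ≈ 321.2 K, at which ψ = 0.19.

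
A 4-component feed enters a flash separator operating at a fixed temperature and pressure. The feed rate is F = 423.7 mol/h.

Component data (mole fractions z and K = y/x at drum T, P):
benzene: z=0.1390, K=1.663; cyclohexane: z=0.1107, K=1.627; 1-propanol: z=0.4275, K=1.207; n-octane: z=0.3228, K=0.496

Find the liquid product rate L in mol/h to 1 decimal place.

L = 241.6 mol/h

Rachford–Rice: g(β) = Σ zᵢ(Kᵢ−1)/(1+β(Kᵢ−1)) = 0.
Check two-phase: ΣzᵢKᵢ = 1.0874 > 1 and Σzᵢ/Kᵢ = 1.1566 > 1, so g(0) = 0.0874 > 0 and g(1) = -0.1566 < 0.
Newton–Raphson from β = 0.42:
  β = 0.4200: g = 0.00206, g' = -0.2121 → β = 0.4297
Converged at β = 0.4297.
Then V = β·F = 0.4297·423.7 = 182.1 mol/h and L = F − V = 241.6 mol/h.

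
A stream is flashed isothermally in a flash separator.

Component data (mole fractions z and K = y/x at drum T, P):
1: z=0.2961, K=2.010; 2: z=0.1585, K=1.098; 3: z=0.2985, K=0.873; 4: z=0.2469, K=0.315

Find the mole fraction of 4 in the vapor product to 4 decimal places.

y_4 = 0.0962

Rachford–Rice: g(β) = Σ zᵢ(Kᵢ−1)/(1+β(Kᵢ−1)) = 0.
Check two-phase: ΣzᵢKᵢ = 1.1076 > 1 and Σzᵢ/Kᵢ = 1.4174 > 1, so g(0) = 0.1076 > 0 and g(1) = -0.4174 < 0.
Newton–Raphson from β = 0.5:
  β = 0.5000: g = -0.08419, g' = -0.4082 → β = 0.2938
  β = 0.2938: g = -0.00538, g' = -0.3678 → β = 0.2791
Converged at β = 0.2791.
Compositions from xᵢ = zᵢ/(1+β(Kᵢ−1)), yᵢ = Kᵢxᵢ:
  1: x = 0.2310, y = 0.4643
  2: x = 0.1543, y = 0.1694
  3: x = 0.3095, y = 0.2702
  4: x = 0.3053, y = 0.0962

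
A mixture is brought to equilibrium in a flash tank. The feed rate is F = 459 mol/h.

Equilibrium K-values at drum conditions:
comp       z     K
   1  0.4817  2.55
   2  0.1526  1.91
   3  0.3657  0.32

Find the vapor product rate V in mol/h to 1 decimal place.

Rachford–Rice: g(ψ) = Σ zᵢ(Kᵢ−1)/(1+ψ(Kᵢ−1)) = 0.
Feasibility: ΣzᵢKᵢ = 1.6368, Σzᵢ/Kᵢ = 1.4116 — both > 1, two phases present.
Iterate (Newton) starting at ψ = 0.5:
  ψ = 0.5000: g = 0.13930, g' = -0.8152 → ψ = 0.6709
  ψ = 0.6709: g = -0.00504, g' = -0.8987 → ψ = 0.6653
Converged at ψ = 0.6653.
Then V = ψ·F = 0.6653·459 = 305.3 mol/h and L = F − V = 153.7 mol/h.

V = 305.3 mol/h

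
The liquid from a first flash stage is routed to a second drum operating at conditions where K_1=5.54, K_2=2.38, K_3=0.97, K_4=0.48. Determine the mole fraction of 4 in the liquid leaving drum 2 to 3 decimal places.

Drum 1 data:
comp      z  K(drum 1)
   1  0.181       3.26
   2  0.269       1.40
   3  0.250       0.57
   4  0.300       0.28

Drum 1:
Material balance + equilibrium reduce to Σ zᵢ(Kᵢ−1)/(1+ψ₁(Kᵢ−1)) = 0.
Check two-phase: ΣzᵢKᵢ = 1.193 > 1 and Σzᵢ/Kᵢ = 1.758 > 1, so g(0) = 0.193 > 0 and g(1) = -0.758 < 0.
Iterate (Newton) starting at ψ₁ = 0.46:
  ψ₁ = 0.460: g = -0.1655, g' = -0.672 → ψ₁ = 0.214
  ψ₁ = 0.214: g = 0.0012, g' = -0.730 → ψ₁ = 0.215
Converged at ψ₁ = 0.215.
Drum-1 compositions:
  1: x = 0.122, y = 0.397
  2: x = 0.248, y = 0.347
  3: x = 0.276, y = 0.157
  4: x = 0.355, y = 0.099
Drum-2 feed = drum-1 liquid: z₂ = (0.1217, 0.2477, 0.2755, 0.3551).
Drum 2:
Material balance + equilibrium reduce to Σ zᵢ(Kᵢ−1)/(1+ψ₂(Kᵢ−1)) = 0.
Feasibility: ΣzᵢKᵢ = 1.701, Σzᵢ/Kᵢ = 1.150 — both > 1, two phases present.
Newton iteration, ψ₂⁰ = 0.67:
  ψ₂ = 0.670: g = 0.0225, g' = -0.507 → ψ₂ = 0.714
  ψ₂ = 0.714: g = 0.0001, g' = -0.502 → ψ₂ = 0.715
Converged at ψ₂ = 0.715.
  1: x = 0.029, y = 0.159
  2: x = 0.125, y = 0.297
  3: x = 0.282, y = 0.273
  4: x = 0.565, y = 0.271

x_4 (drum 2) = 0.565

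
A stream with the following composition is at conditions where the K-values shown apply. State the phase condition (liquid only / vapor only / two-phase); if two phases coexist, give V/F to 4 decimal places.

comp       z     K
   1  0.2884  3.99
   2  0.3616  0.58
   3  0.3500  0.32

ΣzᵢKᵢ = 1.4724; Σzᵢ/Kᵢ = 1.7895.
Both exceed 1, so a two-phase solution exists.
Newton iteration, ψ⁰ = 0.5:
  ψ = 0.5000: g = -0.20723, g' = -0.8879 → ψ = 0.2666
  ψ = 0.2666: g = 0.01809, g' = -1.1206 → ψ = 0.2828
  ψ = 0.2828: g = 0.00027, g' = -1.0873 → ψ = 0.2830
Converged at ψ = 0.2830.

two-phase, V/F = 0.2830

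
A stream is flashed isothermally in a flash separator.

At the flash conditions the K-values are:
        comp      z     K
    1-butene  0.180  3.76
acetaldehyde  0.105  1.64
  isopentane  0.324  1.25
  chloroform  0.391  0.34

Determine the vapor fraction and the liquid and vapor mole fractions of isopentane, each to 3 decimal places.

Let ψ = V/F and solve Σ zᵢ(Kᵢ−1)/(1+ψ(Kᵢ−1)) = 0.
Feasibility: ΣzᵢKᵢ = 1.387, Σzᵢ/Kᵢ = 1.521 — both > 1, two phases present.
Newton–Raphson from ψ = 0.53:
  ψ = 0.530: g = -0.0735, g' = -0.669 → ψ = 0.420
  ψ = 0.420: g = -0.0008, g' = -0.663 → ψ = 0.419
Converged at ψ = 0.419.
Compositions from xᵢ = zᵢ/(1+ψ(Kᵢ−1)), yᵢ = Kᵢxᵢ:
  1-butene: x = 0.083, y = 0.314
  acetaldehyde: x = 0.083, y = 0.136
  isopentane: x = 0.293, y = 0.367
  chloroform: x = 0.540, y = 0.184

ψ = 0.419, x_isopentane = 0.293, y_isopentane = 0.367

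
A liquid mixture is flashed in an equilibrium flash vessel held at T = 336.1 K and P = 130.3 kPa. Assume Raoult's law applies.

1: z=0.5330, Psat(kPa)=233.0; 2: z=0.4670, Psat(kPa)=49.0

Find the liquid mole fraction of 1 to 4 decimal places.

x_1 = 0.4418

Raoult's law: Kᵢ = Pᵢˢᵃᵗ/P = Pᵢˢᵃᵗ/130.3.
  K_1 = 233.0/130.3 = 1.788181, K_2 = 49.0/130.3 = 0.376055
Rachford–Rice: g(V/F) = Σ zᵢ(Kᵢ−1)/(1+V/F(Kᵢ−1)) = 0.
g(0) = ΣzᵢKᵢ − 1 = 0.1287 and g(1) = 1 − Σzᵢ/Kᵢ = -0.5399, so a root lies in (0, 1).
Binary case is linear: z₁(K₁−1)(1+V/F(K₂−1)) + z₂(K₂−1)(1+V/F(K₁−1)) = 0
⇒ V/F = [z₁(K₁−1)+z₂(K₂−1)] / [−(K₁−1)(K₂−1)] = 0.12872/0.49178 = 0.2617
Compositions from xᵢ = zᵢ/(1+V/F(Kᵢ−1)), yᵢ = Kᵢxᵢ:
  1: x = 0.4418, y = 0.7901
  2: x = 0.5582, y = 0.2099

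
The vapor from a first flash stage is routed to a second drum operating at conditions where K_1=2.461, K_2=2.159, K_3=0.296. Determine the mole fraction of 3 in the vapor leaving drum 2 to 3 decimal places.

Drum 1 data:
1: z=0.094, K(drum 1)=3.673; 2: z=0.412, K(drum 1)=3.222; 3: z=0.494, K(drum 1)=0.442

Drum 1:
Material balance + equilibrium reduce to Σ zᵢ(Kᵢ−1)/(1+ψ₁(Kᵢ−1)) = 0.
Feasibility: ΣzᵢKᵢ = 1.891, Σzᵢ/Kᵢ = 1.271 — both > 1, two phases present.
Newton–Raphson from ψ₁ = 0.5:
  ψ₁ = 0.500: g = 0.1589, g' = -0.875 → ψ₁ = 0.682
  ψ₁ = 0.682: g = 0.0084, g' = -0.807 → ψ₁ = 0.692
Converged at ψ₁ = 0.692.
Drum-1 compositions:
  1: x = 0.033, y = 0.121
  2: x = 0.162, y = 0.523
  3: x = 0.805, y = 0.356
Drum-2 feed = drum-1 vapor: z₂ = (0.1212, 0.5232, 0.3556).
Drum 2:
Newton–Raphson from ψ₂ = 0.66:
  ψ₂ = 0.660: g = -0.0340, g' = -0.908 → ψ₂ = 0.623
  ψ₂ = 0.623: g = -0.0008, g' = -0.867 → ψ₂ = 0.622
Converged at ψ₂ = 0.622.
  1: x = 0.064, y = 0.156
  2: x = 0.304, y = 0.657
  3: x = 0.632, y = 0.187

y_3 (drum 2) = 0.187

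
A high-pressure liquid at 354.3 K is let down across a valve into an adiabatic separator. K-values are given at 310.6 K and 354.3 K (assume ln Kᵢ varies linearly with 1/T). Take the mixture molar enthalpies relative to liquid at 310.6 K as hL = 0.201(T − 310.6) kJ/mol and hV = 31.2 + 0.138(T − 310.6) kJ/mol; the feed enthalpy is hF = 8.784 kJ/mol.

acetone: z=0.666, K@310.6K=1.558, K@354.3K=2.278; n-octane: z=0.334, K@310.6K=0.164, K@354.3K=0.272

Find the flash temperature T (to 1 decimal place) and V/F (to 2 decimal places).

Adiabatic flash: solve Rachford–Rice at each trial T, then check hF = ψ·hV(T) + (1−ψ)·hL(T).
  T = 310.6 K: K = (1.558, 0.164), RR gives ψ = 0.198, H_out = 6.180 kJ/mol
  T = 354.3 K: K = (2.278, 0.272), RR gives ψ = 0.653, H_out = 27.373 kJ/mol
  T = 332.5 K: K = (1.908, 0.215), RR gives ψ = 0.481, H_out = 18.733 kJ/mol
  T = 321.6 K: K = (1.731, 0.189), RR gives ψ = 0.364, H_out = 13.317 kJ/mol
  T = 316.1 K: K = (1.644, 0.176), RR gives ψ = 0.290, H_out = 10.040 kJ/mol
  T = 313.4 K: K = (1.601, 0.170), RR gives ψ = 0.247, H_out = 8.232 kJ/mol
  T = 314.8 K: K = (1.623, 0.173), RR gives ψ = 0.270, H_out = 9.188 kJ/mol
Linear interpolation between T = 313.4 (H_out = 8.232) and T = 314.8 (H_out = 9.188) on hF = 8.784 gives T ≈ 314.2 K, at which ψ = 0.26.

T = 314.2 K, V/F = 0.26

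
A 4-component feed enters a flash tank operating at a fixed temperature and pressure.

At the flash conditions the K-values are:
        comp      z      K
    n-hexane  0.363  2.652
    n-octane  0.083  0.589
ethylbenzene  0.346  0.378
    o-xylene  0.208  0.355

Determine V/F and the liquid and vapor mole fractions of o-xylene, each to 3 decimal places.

V/F = 0.216, x_o-xylene = 0.242, y_o-xylene = 0.086

Newton–Raphson from V/F = 0.46:
  V/F = 0.460: g = -0.1936, g' = -0.779 → V/F = 0.211
  V/F = 0.211: g = 0.0039, g' = -0.854 → V/F = 0.216
Converged at V/F = 0.216.
Compositions from xᵢ = zᵢ/(1+V/F(Kᵢ−1)), yᵢ = Kᵢxᵢ:
  n-hexane: x = 0.268, y = 0.709
  n-octane: x = 0.091, y = 0.054
  ethylbenzene: x = 0.400, y = 0.151
  o-xylene: x = 0.242, y = 0.086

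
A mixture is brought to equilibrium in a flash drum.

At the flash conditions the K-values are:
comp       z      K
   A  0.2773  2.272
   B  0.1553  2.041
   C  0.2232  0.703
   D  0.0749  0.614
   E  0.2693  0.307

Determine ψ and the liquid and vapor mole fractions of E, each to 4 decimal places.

ψ = 0.3654, x_E = 0.3606, y_E = 0.1107

Rachford–Rice: g(ψ) = Σ zᵢ(Kᵢ−1)/(1+ψ(Kᵢ−1)) = 0.
Feasibility: ΣzᵢKᵢ = 1.2326, Σzᵢ/Kᵢ = 1.5148 — both > 1, two phases present.
Newton–Raphson from ψ = 0.5:
  ψ = 0.5000: g = -0.07733, g' = -0.5876 → ψ = 0.3684
  ψ = 0.3684: g = -0.00171, g' = -0.5691 → ψ = 0.3654
Converged at ψ = 0.3654.
Compositions from xᵢ = zᵢ/(1+ψ(Kᵢ−1)), yᵢ = Kᵢxᵢ:
  A: x = 0.1893, y = 0.4301
  B: x = 0.1125, y = 0.2296
  C: x = 0.2504, y = 0.1760
  D: x = 0.0872, y = 0.0535
  E: x = 0.3606, y = 0.1107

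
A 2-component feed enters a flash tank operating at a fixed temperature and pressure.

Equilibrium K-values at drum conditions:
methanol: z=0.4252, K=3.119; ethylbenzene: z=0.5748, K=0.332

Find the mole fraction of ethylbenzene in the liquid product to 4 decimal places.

Material balance + equilibrium reduce to Σ zᵢ(Kᵢ−1)/(1+ψ(Kᵢ−1)) = 0.
Check two-phase: ΣzᵢKᵢ = 1.5170 > 1 and Σzᵢ/Kᵢ = 1.8677 > 1, so g(0) = 0.5170 > 0 and g(1) = -0.8677 < 0.
Iterate (Newton) starting at ψ = 0.45:
  ψ = 0.4500: g = -0.08778, g' = -1.0246 → ψ = 0.3643
  ψ = 0.3643: g = 0.00099, g' = -1.0561 → ψ = 0.3653
Converged at ψ = 0.3653.
Compositions from xᵢ = zᵢ/(1+ψ(Kᵢ−1)), yᵢ = Kᵢxᵢ:
  methanol: x = 0.2397, y = 0.7476
  ethylbenzene: x = 0.7603, y = 0.2524

x_ethylbenzene = 0.7603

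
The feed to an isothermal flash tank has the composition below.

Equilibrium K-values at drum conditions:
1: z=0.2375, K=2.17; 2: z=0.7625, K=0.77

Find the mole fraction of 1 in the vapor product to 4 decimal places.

y_1 = 0.3565

Binary case is linear: z₁(K₁−1)(1+ψ(K₂−1)) + z₂(K₂−1)(1+ψ(K₁−1)) = 0
⇒ ψ = [z₁(K₁−1)+z₂(K₂−1)] / [−(K₁−1)(K₂−1)] = 0.10250/0.26910 = 0.3809
Compositions from xᵢ = zᵢ/(1+ψ(Kᵢ−1)), yᵢ = Kᵢxᵢ:
  1: x = 0.1643, y = 0.3565
  2: x = 0.8357, y = 0.6435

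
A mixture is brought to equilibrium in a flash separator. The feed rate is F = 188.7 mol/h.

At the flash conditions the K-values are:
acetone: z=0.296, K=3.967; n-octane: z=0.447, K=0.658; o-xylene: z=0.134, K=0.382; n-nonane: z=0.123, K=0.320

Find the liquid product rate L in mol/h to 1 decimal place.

Let β = V/F and solve Σ zᵢ(Kᵢ−1)/(1+β(Kᵢ−1)) = 0.
Feasibility: ΣzᵢKᵢ = 1.559, Σzᵢ/Kᵢ = 1.489 — both > 1, two phases present.
Iterate (Newton) starting at β = 0.5:
  β = 0.500: g = -0.0774, g' = -0.736 → β = 0.395
  β = 0.395: g = 0.0037, g' = -0.818 → β = 0.400
Converged at β = 0.400.
Then V = β·F = 0.3995·188.7 = 75.4 mol/h and L = F − V = 113.3 mol/h.

L = 113.3 mol/h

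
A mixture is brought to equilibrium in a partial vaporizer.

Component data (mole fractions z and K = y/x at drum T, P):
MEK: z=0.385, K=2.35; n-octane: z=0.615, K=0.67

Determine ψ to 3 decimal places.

ψ = 0.711

Newton iteration, ψ⁰ = 0.43:
  ψ = 0.430: g = 0.0923, g' = -0.372 → ψ = 0.678
  ψ = 0.678: g = 0.0098, g' = -0.302 → ψ = 0.711
Converged at ψ = 0.711.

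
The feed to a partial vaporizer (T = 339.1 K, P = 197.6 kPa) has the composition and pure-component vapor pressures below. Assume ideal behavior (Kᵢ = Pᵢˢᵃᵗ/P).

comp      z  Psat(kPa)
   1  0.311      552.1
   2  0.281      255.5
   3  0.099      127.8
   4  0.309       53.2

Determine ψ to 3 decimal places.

Raoult's law: Kᵢ = Pᵢˢᵃᵗ/P = Pᵢˢᵃᵗ/197.6.
  K_1 = 552.1/197.6 = 2.79403, K_2 = 255.5/197.6 = 1.29302, K_3 = 127.8/197.6 = 0.64676, K_4 = 53.2/197.6 = 0.26923
Rachford–Rice: g(ψ) = Σ zᵢ(Kᵢ−1)/(1+ψ(Kᵢ−1)) = 0.
Feasibility: ΣzᵢKᵢ = 1.380, Σzᵢ/Kᵢ = 1.629 — both > 1, two phases present.
Iterate (Newton) starting at ψ = 0.5:
  ψ = 0.500: g = -0.0324, g' = -0.724 → ψ = 0.455
Converged at ψ = 0.455.

ψ = 0.455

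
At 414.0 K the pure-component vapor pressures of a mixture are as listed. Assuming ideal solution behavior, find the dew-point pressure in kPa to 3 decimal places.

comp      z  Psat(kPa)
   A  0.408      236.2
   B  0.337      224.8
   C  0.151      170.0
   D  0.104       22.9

Pdew = 115.524 kPa

At the dew point ψ → 1, so Σzᵢ/Kᵢ = 1 with Kᵢ = Pᵢˢᵃᵗ/P ⇒ 1/P = Σzᵢ/Pᵢˢᵃᵗ.
1/P = 0.408/236.2 + 0.337/224.8 + 0.151/170.0 + 0.104/22.9 = 0.008656 ⇒ P = 115.524 kPa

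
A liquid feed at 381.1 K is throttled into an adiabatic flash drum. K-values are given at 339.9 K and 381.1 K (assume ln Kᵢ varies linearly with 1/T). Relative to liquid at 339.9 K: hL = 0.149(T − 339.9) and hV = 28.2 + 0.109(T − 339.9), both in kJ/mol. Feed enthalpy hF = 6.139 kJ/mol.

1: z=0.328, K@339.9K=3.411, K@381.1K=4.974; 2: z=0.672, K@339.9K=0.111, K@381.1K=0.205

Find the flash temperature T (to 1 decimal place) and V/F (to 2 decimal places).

Adiabatic flash: solve Rachford–Rice at each trial T, then check hF = ψ·hV(T) + (1−ψ)·hL(T).
  T = 339.9 K: K = (3.411, 0.111), RR gives ψ = 0.090, H_out = 2.545 kJ/mol
  T = 381.1 K: K = (4.974, 0.205), RR gives ψ = 0.243, H_out = 12.604 kJ/mol
  T = 360.5 K: K = (4.164, 0.154), RR gives ψ = 0.175, H_out = 7.862 kJ/mol
  T = 350.2 K: K = (3.780, 0.131), RR gives ψ = 0.136, H_out = 5.307 kJ/mol
  T = 355.4 K: K = (3.972, 0.142), RR gives ψ = 0.156, H_out = 6.618 kJ/mol
  T = 352.8 K: K = (3.875, 0.137), RR gives ψ = 0.146, H_out = 5.969 kJ/mol
  T = 354.1 K: K = (3.923, 0.139), RR gives ψ = 0.151, H_out = 6.295 kJ/mol
Linear interpolation between T = 352.8 (H_out = 5.969) and T = 354.1 (H_out = 6.295) on hF = 6.139 gives T ≈ 353.5 K, at which ψ = 0.15.

T = 353.5 K, V/F = 0.15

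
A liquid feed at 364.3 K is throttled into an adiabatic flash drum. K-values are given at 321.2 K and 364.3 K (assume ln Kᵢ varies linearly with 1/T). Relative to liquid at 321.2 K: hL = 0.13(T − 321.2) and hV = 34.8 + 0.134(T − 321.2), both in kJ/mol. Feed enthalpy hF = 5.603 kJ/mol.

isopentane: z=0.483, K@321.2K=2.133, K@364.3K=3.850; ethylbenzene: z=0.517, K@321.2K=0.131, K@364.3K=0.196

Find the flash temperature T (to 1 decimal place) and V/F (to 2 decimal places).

T = 324.8 K, V/F = 0.15

Adiabatic flash: solve Rachford–Rice at each trial T, then check hF = ψ·hV(T) + (1−ψ)·hL(T).
  T = 321.2 K: K = (2.133, 0.131), RR gives ψ = 0.100, H_out = 3.463 kJ/mol
  T = 364.3 K: K = (3.850, 0.196), RR gives ψ = 0.419, H_out = 20.268 kJ/mol
  T = 342.8 K: K = (2.921, 0.162), RR gives ψ = 0.308, H_out = 13.537 kJ/mol
  T = 332.0 K: K = (2.509, 0.146), RR gives ψ = 0.223, H_out = 9.181 kJ/mol
  T = 326.6 K: K = (2.317, 0.139), RR gives ψ = 0.168, H_out = 6.552 kJ/mol
  T = 323.9 K: K = (2.224, 0.135), RR gives ψ = 0.136, H_out = 5.075 kJ/mol
  T = 325.2 K: K = (2.268, 0.137), RR gives ψ = 0.152, H_out = 5.802 kJ/mol
Linear interpolation between T = 323.9 (H_out = 5.075) and T = 325.2 (H_out = 5.802) on hF = 5.603 gives T ≈ 324.8 K, at which ψ = 0.15.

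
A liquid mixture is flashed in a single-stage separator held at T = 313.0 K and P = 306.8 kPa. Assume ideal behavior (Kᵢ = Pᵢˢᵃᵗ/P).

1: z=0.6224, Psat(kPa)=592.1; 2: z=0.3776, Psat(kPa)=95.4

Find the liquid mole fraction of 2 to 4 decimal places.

Raoult's law: Kᵢ = Pᵢˢᵃᵗ/P = Pᵢˢᵃᵗ/306.8.
  K_1 = 592.1/306.8 = 1.929922, K_2 = 95.4/306.8 = 0.310952
Let β = V/F and solve Σ zᵢ(Kᵢ−1)/(1+β(Kᵢ−1)) = 0.
Feasibility: ΣzᵢKᵢ = 1.3186, Σzᵢ/Kᵢ = 1.5368 — both > 1, two phases present.
Binary case is linear: z₁(K₁−1)(1+β(K₂−1)) + z₂(K₂−1)(1+β(K₁−1)) = 0
⇒ β = [z₁(K₁−1)+z₂(K₂−1)] / [−(K₁−1)(K₂−1)] = 0.31860/0.64076 = 0.4972
Compositions from xᵢ = zᵢ/(1+β(Kᵢ−1)), yᵢ = Kᵢxᵢ:
  1: x = 0.4256, y = 0.8214
  2: x = 0.5744, y = 0.1786

x_2 = 0.5744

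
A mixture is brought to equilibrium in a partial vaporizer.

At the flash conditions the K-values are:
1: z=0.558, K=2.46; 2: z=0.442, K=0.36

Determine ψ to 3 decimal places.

Let ψ = V/F and solve Σ zᵢ(Kᵢ−1)/(1+ψ(Kᵢ−1)) = 0.
g(0) = ΣzᵢKᵢ − 1 = 0.532 and g(1) = 1 − Σzᵢ/Kᵢ = -0.455, so a root lies in (0, 1).
Binary case is linear: z₁(K₁−1)(1+ψ(K₂−1)) + z₂(K₂−1)(1+ψ(K₁−1)) = 0
⇒ ψ = [z₁(K₁−1)+z₂(K₂−1)] / [−(K₁−1)(K₂−1)] = 0.5318/0.9344 = 0.569

ψ = 0.569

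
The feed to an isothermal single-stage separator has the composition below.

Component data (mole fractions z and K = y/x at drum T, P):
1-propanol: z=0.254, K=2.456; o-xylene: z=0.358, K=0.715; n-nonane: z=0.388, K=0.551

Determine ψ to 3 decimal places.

Material balance + equilibrium reduce to Σ zᵢ(Kᵢ−1)/(1+ψ(Kᵢ−1)) = 0.
g(0) = ΣzᵢKᵢ − 1 = 0.094 and g(1) = 1 − Σzᵢ/Kᵢ = -0.308, so a root lies in (0, 1).
Newton–Raphson from ψ = 0.58:
  ψ = 0.580: g = -0.1573, g' = -0.343 → ψ = 0.121
  ψ = 0.121: g = 0.0243, g' = -0.508 → ψ = 0.169
  ψ = 0.169: g = 0.0009, g' = -0.470 → ψ = 0.171
Converged at ψ = 0.171.

ψ = 0.171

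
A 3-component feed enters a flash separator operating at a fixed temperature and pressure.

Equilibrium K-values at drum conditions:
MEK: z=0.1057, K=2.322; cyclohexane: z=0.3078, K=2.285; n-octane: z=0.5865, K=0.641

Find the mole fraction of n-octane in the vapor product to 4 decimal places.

y_n-octane = 0.5018

Material balance + equilibrium reduce to Σ zᵢ(Kᵢ−1)/(1+V/F(Kᵢ−1)) = 0.
Check two-phase: ΣzᵢKᵢ = 1.3247 > 1 and Σzᵢ/Kᵢ = 1.0952 > 1, so g(0) = 0.3247 > 0 and g(1) = -0.0952 < 0.
Iterate (Newton) starting at V/F = 0.5:
  V/F = 0.5000: g = 0.06832, g' = -0.3676 → V/F = 0.6858
  V/F = 0.6858: g = 0.00420, g' = -0.3275 → V/F = 0.6987
Converged at V/F = 0.6987.
Compositions from xᵢ = zᵢ/(1+V/F(Kᵢ−1)), yᵢ = Kᵢxᵢ:
  MEK: x = 0.0549, y = 0.1276
  cyclohexane: x = 0.1622, y = 0.3706
  n-octane: x = 0.7829, y = 0.5018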